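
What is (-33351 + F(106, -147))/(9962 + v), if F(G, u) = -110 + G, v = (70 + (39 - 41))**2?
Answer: -33355/14586 ≈ -2.2868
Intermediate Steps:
v = 4624 (v = (70 - 2)**2 = 68**2 = 4624)
(-33351 + F(106, -147))/(9962 + v) = (-33351 + (-110 + 106))/(9962 + 4624) = (-33351 - 4)/14586 = -33355*1/14586 = -33355/14586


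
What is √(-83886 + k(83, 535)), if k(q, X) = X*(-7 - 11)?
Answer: 2*I*√23379 ≈ 305.8*I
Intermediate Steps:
k(q, X) = -18*X (k(q, X) = X*(-18) = -18*X)
√(-83886 + k(83, 535)) = √(-83886 - 18*535) = √(-83886 - 9630) = √(-93516) = 2*I*√23379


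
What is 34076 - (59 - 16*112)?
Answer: 35809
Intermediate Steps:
34076 - (59 - 16*112) = 34076 - (59 - 1792) = 34076 - 1*(-1733) = 34076 + 1733 = 35809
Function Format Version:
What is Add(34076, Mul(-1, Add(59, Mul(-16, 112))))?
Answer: 35809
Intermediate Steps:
Add(34076, Mul(-1, Add(59, Mul(-16, 112)))) = Add(34076, Mul(-1, Add(59, -1792))) = Add(34076, Mul(-1, -1733)) = Add(34076, 1733) = 35809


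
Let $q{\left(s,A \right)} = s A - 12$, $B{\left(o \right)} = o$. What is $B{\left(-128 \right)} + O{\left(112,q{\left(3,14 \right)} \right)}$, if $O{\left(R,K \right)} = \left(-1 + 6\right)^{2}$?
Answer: $-103$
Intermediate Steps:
$q{\left(s,A \right)} = -12 + A s$ ($q{\left(s,A \right)} = A s - 12 = -12 + A s$)
$O{\left(R,K \right)} = 25$ ($O{\left(R,K \right)} = 5^{2} = 25$)
$B{\left(-128 \right)} + O{\left(112,q{\left(3,14 \right)} \right)} = -128 + 25 = -103$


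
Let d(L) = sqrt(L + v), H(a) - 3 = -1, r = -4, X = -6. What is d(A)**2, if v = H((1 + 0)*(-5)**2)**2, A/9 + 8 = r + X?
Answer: -158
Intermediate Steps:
A = -162 (A = -72 + 9*(-4 - 6) = -72 + 9*(-10) = -72 - 90 = -162)
H(a) = 2 (H(a) = 3 - 1 = 2)
v = 4 (v = 2**2 = 4)
d(L) = sqrt(4 + L) (d(L) = sqrt(L + 4) = sqrt(4 + L))
d(A)**2 = (sqrt(4 - 162))**2 = (sqrt(-158))**2 = (I*sqrt(158))**2 = -158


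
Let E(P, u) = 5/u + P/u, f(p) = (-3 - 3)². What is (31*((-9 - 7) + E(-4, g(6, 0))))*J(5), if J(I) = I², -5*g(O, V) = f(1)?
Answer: -450275/36 ≈ -12508.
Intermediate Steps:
f(p) = 36 (f(p) = (-6)² = 36)
g(O, V) = -36/5 (g(O, V) = -⅕*36 = -36/5)
(31*((-9 - 7) + E(-4, g(6, 0))))*J(5) = (31*((-9 - 7) + (5 - 4)/(-36/5)))*5² = (31*(-16 - 5/36*1))*25 = (31*(-16 - 5/36))*25 = (31*(-581/36))*25 = -18011/36*25 = -450275/36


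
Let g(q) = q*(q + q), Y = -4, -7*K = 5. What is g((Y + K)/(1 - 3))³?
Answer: 1291467969/941192 ≈ 1372.2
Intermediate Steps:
K = -5/7 (K = -⅐*5 = -5/7 ≈ -0.71429)
g(q) = 2*q² (g(q) = q*(2*q) = 2*q²)
g((Y + K)/(1 - 3))³ = (2*((-4 - 5/7)/(1 - 3))²)³ = (2*(-33/7/(-2))²)³ = (2*(-33/7*(-½))²)³ = (2*(33/14)²)³ = (2*(1089/196))³ = (1089/98)³ = 1291467969/941192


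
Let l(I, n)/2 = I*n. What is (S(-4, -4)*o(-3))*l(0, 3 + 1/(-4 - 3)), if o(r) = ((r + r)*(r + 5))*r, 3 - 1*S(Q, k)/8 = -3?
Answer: 0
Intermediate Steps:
S(Q, k) = 48 (S(Q, k) = 24 - 8*(-3) = 24 + 24 = 48)
o(r) = 2*r²*(5 + r) (o(r) = ((2*r)*(5 + r))*r = (2*r*(5 + r))*r = 2*r²*(5 + r))
l(I, n) = 2*I*n (l(I, n) = 2*(I*n) = 2*I*n)
(S(-4, -4)*o(-3))*l(0, 3 + 1/(-4 - 3)) = (48*(2*(-3)²*(5 - 3)))*(2*0*(3 + 1/(-4 - 3))) = (48*(2*9*2))*(2*0*(3 + 1/(-7))) = (48*36)*(2*0*(3 - ⅐)) = 1728*(2*0*(20/7)) = 1728*0 = 0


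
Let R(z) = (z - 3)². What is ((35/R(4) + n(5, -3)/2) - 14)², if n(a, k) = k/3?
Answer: 1681/4 ≈ 420.25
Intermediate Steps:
R(z) = (-3 + z)²
n(a, k) = k/3 (n(a, k) = k*(⅓) = k/3)
((35/R(4) + n(5, -3)/2) - 14)² = ((35/((-3 + 4)²) + ((⅓)*(-3))/2) - 14)² = ((35/(1²) - 1*½) - 14)² = ((35/1 - ½) - 14)² = ((35*1 - ½) - 14)² = ((35 - ½) - 14)² = (69/2 - 14)² = (41/2)² = 1681/4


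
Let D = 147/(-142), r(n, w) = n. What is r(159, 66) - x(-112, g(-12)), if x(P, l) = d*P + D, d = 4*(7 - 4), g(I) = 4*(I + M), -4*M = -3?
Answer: 213573/142 ≈ 1504.0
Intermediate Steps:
M = ¾ (M = -¼*(-3) = ¾ ≈ 0.75000)
g(I) = 3 + 4*I (g(I) = 4*(I + ¾) = 4*(¾ + I) = 3 + 4*I)
d = 12 (d = 4*3 = 12)
D = -147/142 (D = 147*(-1/142) = -147/142 ≈ -1.0352)
x(P, l) = -147/142 + 12*P (x(P, l) = 12*P - 147/142 = -147/142 + 12*P)
r(159, 66) - x(-112, g(-12)) = 159 - (-147/142 + 12*(-112)) = 159 - (-147/142 - 1344) = 159 - 1*(-190995/142) = 159 + 190995/142 = 213573/142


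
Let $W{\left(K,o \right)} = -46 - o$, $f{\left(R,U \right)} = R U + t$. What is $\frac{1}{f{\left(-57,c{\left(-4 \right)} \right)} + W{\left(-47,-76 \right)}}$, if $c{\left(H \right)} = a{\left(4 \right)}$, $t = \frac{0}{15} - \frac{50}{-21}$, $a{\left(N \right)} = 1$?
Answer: $- \frac{21}{517} \approx -0.040619$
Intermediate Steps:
$t = \frac{50}{21}$ ($t = 0 \cdot \frac{1}{15} - - \frac{50}{21} = 0 + \frac{50}{21} = \frac{50}{21} \approx 2.381$)
$c{\left(H \right)} = 1$
$f{\left(R,U \right)} = \frac{50}{21} + R U$ ($f{\left(R,U \right)} = R U + \frac{50}{21} = \frac{50}{21} + R U$)
$\frac{1}{f{\left(-57,c{\left(-4 \right)} \right)} + W{\left(-47,-76 \right)}} = \frac{1}{\left(\frac{50}{21} - 57\right) - -30} = \frac{1}{\left(\frac{50}{21} - 57\right) + \left(-46 + 76\right)} = \frac{1}{- \frac{1147}{21} + 30} = \frac{1}{- \frac{517}{21}} = - \frac{21}{517}$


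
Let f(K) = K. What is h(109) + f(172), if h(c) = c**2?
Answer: 12053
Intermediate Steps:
h(109) + f(172) = 109**2 + 172 = 11881 + 172 = 12053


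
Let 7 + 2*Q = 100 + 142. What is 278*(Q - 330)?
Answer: -59075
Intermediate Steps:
Q = 235/2 (Q = -7/2 + (100 + 142)/2 = -7/2 + (½)*242 = -7/2 + 121 = 235/2 ≈ 117.50)
278*(Q - 330) = 278*(235/2 - 330) = 278*(-425/2) = -59075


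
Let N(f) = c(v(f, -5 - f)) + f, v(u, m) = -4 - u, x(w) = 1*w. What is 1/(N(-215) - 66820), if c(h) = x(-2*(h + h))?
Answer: -1/67879 ≈ -1.4732e-5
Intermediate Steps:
x(w) = w
c(h) = -4*h (c(h) = -2*(h + h) = -4*h)
N(f) = 16 + 5*f (N(f) = -4*(-4 - f) + f = (16 + 4*f) + f = 16 + 5*f)
1/(N(-215) - 66820) = 1/((16 + 5*(-215)) - 66820) = 1/((16 - 1075) - 66820) = 1/(-1059 - 66820) = 1/(-67879) = -1/67879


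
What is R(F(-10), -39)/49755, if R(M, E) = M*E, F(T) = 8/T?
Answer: 52/82925 ≈ 0.00062707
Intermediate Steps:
R(M, E) = E*M
R(F(-10), -39)/49755 = -312/(-10)/49755 = -312*(-1)/10*(1/49755) = -39*(-⅘)*(1/49755) = (156/5)*(1/49755) = 52/82925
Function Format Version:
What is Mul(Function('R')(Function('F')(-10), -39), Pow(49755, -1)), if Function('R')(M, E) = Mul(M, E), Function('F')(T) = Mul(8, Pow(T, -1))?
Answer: Rational(52, 82925) ≈ 0.00062707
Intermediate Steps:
Function('R')(M, E) = Mul(E, M)
Mul(Function('R')(Function('F')(-10), -39), Pow(49755, -1)) = Mul(Mul(-39, Mul(8, Pow(-10, -1))), Pow(49755, -1)) = Mul(Mul(-39, Mul(8, Rational(-1, 10))), Rational(1, 49755)) = Mul(Mul(-39, Rational(-4, 5)), Rational(1, 49755)) = Mul(Rational(156, 5), Rational(1, 49755)) = Rational(52, 82925)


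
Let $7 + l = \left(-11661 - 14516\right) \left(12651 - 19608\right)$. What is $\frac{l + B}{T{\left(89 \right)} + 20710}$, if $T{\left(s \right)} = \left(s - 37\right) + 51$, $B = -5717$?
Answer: $\frac{182107665}{20813} \approx 8749.7$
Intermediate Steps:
$T{\left(s \right)} = 14 + s$ ($T{\left(s \right)} = \left(-37 + s\right) + 51 = 14 + s$)
$l = 182113382$ ($l = -7 + \left(-11661 - 14516\right) \left(12651 - 19608\right) = -7 - -182113389 = -7 + 182113389 = 182113382$)
$\frac{l + B}{T{\left(89 \right)} + 20710} = \frac{182113382 - 5717}{\left(14 + 89\right) + 20710} = \frac{182107665}{103 + 20710} = \frac{182107665}{20813}$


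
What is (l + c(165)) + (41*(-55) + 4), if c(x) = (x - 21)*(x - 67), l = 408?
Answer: 12269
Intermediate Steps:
c(x) = (-67 + x)*(-21 + x) (c(x) = (-21 + x)*(-67 + x) = (-67 + x)*(-21 + x))
(l + c(165)) + (41*(-55) + 4) = (408 + (1407 + 165**2 - 88*165)) + (41*(-55) + 4) = (408 + (1407 + 27225 - 14520)) + (-2255 + 4) = (408 + 14112) - 2251 = 14520 - 2251 = 12269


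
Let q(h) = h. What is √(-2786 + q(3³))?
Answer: I*√2759 ≈ 52.526*I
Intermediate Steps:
√(-2786 + q(3³)) = √(-2786 + 3³) = √(-2786 + 27) = √(-2759) = I*√2759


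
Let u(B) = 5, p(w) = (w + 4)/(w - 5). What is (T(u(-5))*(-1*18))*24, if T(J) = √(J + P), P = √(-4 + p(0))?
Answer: -432*√(125 + 10*I*√30)/5 ≈ -987.9 - 206.94*I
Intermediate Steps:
p(w) = (4 + w)/(-5 + w)
P = 2*I*√30/5 (P = √(-4 + (4 + 0)/(-5 + 0)) = √(-4 + 4/(-5)) = √(-4 - ⅕*4) = √(-4 - ⅘) = √(-24/5) = 2*I*√30/5 ≈ 2.1909*I)
T(J) = √(J + 2*I*√30/5)
(T(u(-5))*(-1*18))*24 = ((√(25*5 + 10*I*√30)/5)*(-1*18))*24 = ((√(125 + 10*I*√30)/5)*(-18))*24 = -18*√(125 + 10*I*√30)/5*24 = -432*√(125 + 10*I*√30)/5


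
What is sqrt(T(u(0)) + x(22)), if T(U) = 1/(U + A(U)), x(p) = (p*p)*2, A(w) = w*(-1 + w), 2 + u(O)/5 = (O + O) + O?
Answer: sqrt(96801)/10 ≈ 31.113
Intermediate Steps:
u(O) = -10 + 15*O (u(O) = -10 + 5*((O + O) + O) = -10 + 5*(2*O + O) = -10 + 5*(3*O) = -10 + 15*O)
x(p) = 2*p**2 (x(p) = p**2*2 = 2*p**2)
T(U) = 1/(U + U*(-1 + U))
sqrt(T(u(0)) + x(22)) = sqrt((-10 + 15*0)**(-2) + 2*22**2) = sqrt((-10 + 0)**(-2) + 2*484) = sqrt((-10)**(-2) + 968) = sqrt(1/100 + 968) = sqrt(96801/100) = sqrt(96801)/10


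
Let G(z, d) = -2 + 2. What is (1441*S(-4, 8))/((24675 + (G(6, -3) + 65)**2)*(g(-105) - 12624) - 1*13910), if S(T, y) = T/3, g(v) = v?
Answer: 2882/551823015 ≈ 5.2227e-6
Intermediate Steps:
G(z, d) = 0
S(T, y) = T/3 (S(T, y) = T*(1/3) = T/3)
(1441*S(-4, 8))/((24675 + (G(6, -3) + 65)**2)*(g(-105) - 12624) - 1*13910) = (1441*((1/3)*(-4)))/((24675 + (0 + 65)**2)*(-105 - 12624) - 1*13910) = (1441*(-4/3))/((24675 + 65**2)*(-12729) - 13910) = -5764/(3*((24675 + 4225)*(-12729) - 13910)) = -5764/(3*(28900*(-12729) - 13910)) = -5764/(3*(-367868100 - 13910)) = -5764/3/(-367882010) = -5764/3*(-1/367882010) = 2882/551823015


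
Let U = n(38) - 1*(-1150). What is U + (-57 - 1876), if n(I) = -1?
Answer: -784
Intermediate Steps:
U = 1149 (U = -1 - 1*(-1150) = -1 + 1150 = 1149)
U + (-57 - 1876) = 1149 + (-57 - 1876) = 1149 - 1933 = -784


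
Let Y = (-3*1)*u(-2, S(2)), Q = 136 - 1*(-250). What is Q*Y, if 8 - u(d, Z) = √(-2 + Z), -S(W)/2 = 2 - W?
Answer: -9264 + 1158*I*√2 ≈ -9264.0 + 1637.7*I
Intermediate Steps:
S(W) = -4 + 2*W (S(W) = -2*(2 - W) = -4 + 2*W)
Q = 386 (Q = 136 + 250 = 386)
u(d, Z) = 8 - √(-2 + Z)
Y = -24 + 3*I*√2 (Y = (-3*1)*(8 - √(-2 + (-4 + 2*2))) = -3*(8 - √(-2 + (-4 + 4))) = -3*(8 - √(-2 + 0)) = -3*(8 - √(-2)) = -3*(8 - I*√2) = -24 + 3*I*√2 ≈ -24.0 + 4.2426*I)
Q*Y = 386*(-24 + 3*I*√2) = -9264 + 1158*I*√2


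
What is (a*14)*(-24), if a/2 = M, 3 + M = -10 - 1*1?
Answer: 9408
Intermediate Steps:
M = -14 (M = -3 + (-10 - 1*1) = -3 + (-10 - 1) = -3 - 11 = -14)
a = -28 (a = 2*(-14) = -28)
(a*14)*(-24) = -28*14*(-24) = -392*(-24) = 9408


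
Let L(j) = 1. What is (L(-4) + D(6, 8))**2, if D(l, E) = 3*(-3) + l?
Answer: 4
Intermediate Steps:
D(l, E) = -9 + l
(L(-4) + D(6, 8))**2 = (1 + (-9 + 6))**2 = (1 - 3)**2 = (-2)**2 = 4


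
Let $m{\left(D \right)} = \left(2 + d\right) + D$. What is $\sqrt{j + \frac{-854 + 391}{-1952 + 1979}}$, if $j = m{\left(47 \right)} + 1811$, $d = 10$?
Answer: $\frac{\sqrt{150081}}{9} \approx 43.045$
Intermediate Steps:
$m{\left(D \right)} = 12 + D$ ($m{\left(D \right)} = \left(2 + 10\right) + D = 12 + D$)
$j = 1870$ ($j = \left(12 + 47\right) + 1811 = 59 + 1811 = 1870$)
$\sqrt{j + \frac{-854 + 391}{-1952 + 1979}} = \sqrt{1870 + \frac{-854 + 391}{-1952 + 1979}} = \sqrt{1870 - \frac{463}{27}} = \sqrt{\frac{50027}{27}} = \frac{\sqrt{150081}}{9}$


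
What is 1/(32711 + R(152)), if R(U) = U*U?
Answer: 1/55815 ≈ 1.7916e-5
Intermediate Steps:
R(U) = U**2
1/(32711 + R(152)) = 1/(32711 + 152**2) = 1/(32711 + 23104) = 1/55815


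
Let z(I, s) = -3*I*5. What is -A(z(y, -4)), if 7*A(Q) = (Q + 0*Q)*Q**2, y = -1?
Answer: -3375/7 ≈ -482.14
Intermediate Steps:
z(I, s) = -15*I
A(Q) = Q**3/7 (A(Q) = ((Q + 0*Q)*Q**2)/7 = ((Q + 0)*Q**2)/7 = (Q*Q**2)/7 = Q**3/7)
-A(z(y, -4)) = -(-15*(-1))**3/7 = -15**3/7 = -3375/7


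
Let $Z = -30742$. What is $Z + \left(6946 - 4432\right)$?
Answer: $-28228$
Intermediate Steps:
$Z + \left(6946 - 4432\right) = -30742 + \left(6946 - 4432\right) = -30742 + 2514 = -28228$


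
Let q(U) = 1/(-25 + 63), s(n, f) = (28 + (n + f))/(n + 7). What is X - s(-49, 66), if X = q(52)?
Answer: 146/133 ≈ 1.0977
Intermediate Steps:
s(n, f) = (28 + f + n)/(7 + n) (s(n, f) = (28 + (f + n))/(7 + n) = (28 + f + n)/(7 + n))
q(U) = 1/38
X = 1/38 ≈ 0.026316
X - s(-49, 66) = 1/38 - (28 + 66 - 49)/(7 - 49) = 1/38 - 45/(-42) = 1/38 - (-1)*45/42 = 1/38 - 1*(-15/14) = 1/38 + 15/14 = 146/133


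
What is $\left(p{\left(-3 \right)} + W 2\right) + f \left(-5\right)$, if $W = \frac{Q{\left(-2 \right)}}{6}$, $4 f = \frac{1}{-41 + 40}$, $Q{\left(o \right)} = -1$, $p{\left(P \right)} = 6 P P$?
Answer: $\frac{659}{12} \approx 54.917$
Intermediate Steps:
$p{\left(P \right)} = 6 P^{2}$
$f = - \frac{1}{4}$ ($f = \frac{1}{4 \left(-41 + 40\right)} = \frac{1}{4 \left(-1\right)} = \frac{1}{4} \left(-1\right) = - \frac{1}{4} \approx -0.25$)
$W = - \frac{1}{6} \approx -0.16667$
$\left(p{\left(-3 \right)} + W 2\right) + f \left(-5\right) = \left(6 \left(-3\right)^{2} - \frac{1}{3}\right) - - \frac{5}{4} = \left(6 \cdot 9 - \frac{1}{3}\right) + \frac{5}{4} = \left(54 - \frac{1}{3}\right) + \frac{5}{4} = \frac{161}{3} + \frac{5}{4} = \frac{659}{12}$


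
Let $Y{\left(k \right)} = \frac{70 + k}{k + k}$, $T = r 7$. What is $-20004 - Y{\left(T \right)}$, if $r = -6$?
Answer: $- \frac{60011}{3} \approx -20004.0$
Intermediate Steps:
$T = -42$ ($T = \left(-6\right) 7 = -42$)
$Y{\left(k \right)} = \frac{70 + k}{2 k}$
$-20004 - Y{\left(T \right)} = -20004 - \frac{70 - 42}{2 \left(-42\right)} = -20004 - \frac{1}{2} \left(- \frac{1}{42}\right) 28 = -20004 - - \frac{1}{3} = -20004 + \frac{1}{3} = - \frac{60011}{3}$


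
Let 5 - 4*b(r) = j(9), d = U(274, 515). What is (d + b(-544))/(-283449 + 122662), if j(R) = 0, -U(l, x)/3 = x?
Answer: 6175/643148 ≈ 0.0096012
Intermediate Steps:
U(l, x) = -3*x
d = -1545 (d = -3*515 = -1545)
b(r) = 5/4 (b(r) = 5/4 - 1/4*0 = 5/4 + 0 = 5/4)
(d + b(-544))/(-283449 + 122662) = (-1545 + 5/4)/(-283449 + 122662) = -6175/4/(-160787) = -6175/4*(-1/160787) = 6175/643148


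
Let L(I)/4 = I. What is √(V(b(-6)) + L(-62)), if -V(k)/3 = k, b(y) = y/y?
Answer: I*√251 ≈ 15.843*I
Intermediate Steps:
b(y) = 1
V(k) = -3*k
L(I) = 4*I
√(V(b(-6)) + L(-62)) = √(-3*1 + 4*(-62)) = √(-3 - 248) = √(-251) = I*√251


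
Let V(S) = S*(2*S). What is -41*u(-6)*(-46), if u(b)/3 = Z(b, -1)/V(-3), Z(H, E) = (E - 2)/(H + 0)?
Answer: 943/6 ≈ 157.17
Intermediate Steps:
V(S) = 2*S²
Z(H, E) = (-2 + E)/H
u(b) = -1/(2*b) (u(b) = 3*(((-2 - 1)/b)/((2*(-3)²))) = 3*((-3/b)/((2*9))) = 3*(-3/b/18) = 3*(-3/b*(1/18)) = 3*(-1/(6*b)) = -1/(2*b))
-41*u(-6)*(-46) = -(-41)/(2*(-6))*(-46) = -(-41)*(-1)/(2*6)*(-46) = -41*1/12*(-46) = -41/12*(-46) = 943/6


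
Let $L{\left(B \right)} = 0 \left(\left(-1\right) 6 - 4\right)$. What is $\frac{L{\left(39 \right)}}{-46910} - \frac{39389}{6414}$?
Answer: $- \frac{39389}{6414} \approx -6.1411$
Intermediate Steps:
$L{\left(B \right)} = 0$ ($L{\left(B \right)} = 0 \left(-6 - 4\right) = 0 \left(-10\right) = 0$)
$\frac{L{\left(39 \right)}}{-46910} - \frac{39389}{6414} = \frac{0}{-46910} - \frac{39389}{6414} = 0 \left(- \frac{1}{46910}\right) - \frac{39389}{6414} = 0 - \frac{39389}{6414} = - \frac{39389}{6414}$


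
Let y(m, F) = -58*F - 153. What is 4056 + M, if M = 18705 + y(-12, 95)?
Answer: 17098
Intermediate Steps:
y(m, F) = -153 - 58*F
M = 13042 (M = 18705 + (-153 - 58*95) = 18705 + (-153 - 5510) = 18705 - 5663 = 13042)
4056 + M = 4056 + 13042 = 17098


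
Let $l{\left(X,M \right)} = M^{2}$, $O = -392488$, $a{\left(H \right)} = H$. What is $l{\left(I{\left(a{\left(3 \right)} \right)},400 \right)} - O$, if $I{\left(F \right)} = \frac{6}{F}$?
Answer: $552488$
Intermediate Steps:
$l{\left(I{\left(a{\left(3 \right)} \right)},400 \right)} - O = 400^{2} - -392488 = 160000 + 392488 = 552488$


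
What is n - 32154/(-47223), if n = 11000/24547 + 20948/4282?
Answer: 4981096323184/827270254107 ≈ 6.0211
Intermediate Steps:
n = 280656278/52555127 (n = 11000*(1/24547) + 20948*(1/4282) = 11000/24547 + 10474/2141 = 280656278/52555127 ≈ 5.3402)
n - 32154/(-47223) = 280656278/52555127 - 32154/(-47223) = 280656278/52555127 - 32154*(-1/47223) = 280656278/52555127 + 10718/15741 = 4981096323184/827270254107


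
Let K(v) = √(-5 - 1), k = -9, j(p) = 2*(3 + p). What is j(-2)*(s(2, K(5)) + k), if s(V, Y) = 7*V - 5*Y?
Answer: 10 - 10*I*√6 ≈ 10.0 - 24.495*I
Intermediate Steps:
j(p) = 6 + 2*p
K(v) = I*√6 (K(v) = √(-6) = I*√6)
s(V, Y) = -5*Y + 7*V
j(-2)*(s(2, K(5)) + k) = (6 + 2*(-2))*((-5*I*√6 + 7*2) - 9) = (6 - 4)*((-5*I*√6 + 14) - 9) = 2*((14 - 5*I*√6) - 9) = 2*(5 - 5*I*√6) = 10 - 10*I*√6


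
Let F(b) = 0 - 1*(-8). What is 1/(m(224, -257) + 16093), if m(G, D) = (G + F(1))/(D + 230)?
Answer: 27/434279 ≈ 6.2172e-5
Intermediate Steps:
F(b) = 8 (F(b) = 0 + 8 = 8)
m(G, D) = (8 + G)/(230 + D) (m(G, D) = (G + 8)/(D + 230) = (8 + G)/(230 + D))
1/(m(224, -257) + 16093) = 1/((8 + 224)/(230 - 257) + 16093) = 1/(232/(-27) + 16093) = 1/(-1/27*232 + 16093) = 1/(-232/27 + 16093) = 1/(434279/27) = 27/434279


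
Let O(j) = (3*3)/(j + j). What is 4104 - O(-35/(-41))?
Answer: 286911/70 ≈ 4098.7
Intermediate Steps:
O(j) = 9/(2*j) (O(j) = 9/((2*j)) = 9*(1/(2*j)) = 9/(2*j))
4104 - O(-35/(-41)) = 4104 - 9/(2*((-35/(-41)))) = 4104 - 9/(2*((-35*(-1/41)))) = 4104 - 9/(2*35/41) = 4104 - 9*41/(2*35) = 4104 - 1*369/70 = 4104 - 369/70 = 286911/70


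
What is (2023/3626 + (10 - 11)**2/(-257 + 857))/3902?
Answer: 86959/606370800 ≈ 0.00014341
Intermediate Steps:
(2023/3626 + (10 - 11)**2/(-257 + 857))/3902 = (2023*(1/3626) + (-1)**2/600)*(1/3902) = (289/518 + 1*(1/600))*(1/3902) = (289/518 + 1/600)*(1/3902) = (86959/155400)*(1/3902) = 86959/606370800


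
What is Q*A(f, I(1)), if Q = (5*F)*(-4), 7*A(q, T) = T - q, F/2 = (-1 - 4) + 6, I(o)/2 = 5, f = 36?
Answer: 1040/7 ≈ 148.57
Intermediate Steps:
I(o) = 10 (I(o) = 2*5 = 10)
F = 2 (F = 2*((-1 - 4) + 6) = 2*(-5 + 6) = 2*1 = 2)
A(q, T) = -q/7 + T/7 (A(q, T) = (T - q)/7 = -q/7 + T/7)
Q = -40 (Q = (5*2)*(-4) = 10*(-4) = -40)
Q*A(f, I(1)) = -40*(-⅐*36 + (⅐)*10) = -40*(-36/7 + 10/7) = -40*(-26/7) = 1040/7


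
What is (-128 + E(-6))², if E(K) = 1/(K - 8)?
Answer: 3214849/196 ≈ 16402.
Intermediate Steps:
E(K) = 1/(-8 + K)
(-128 + E(-6))² = (-128 + 1/(-8 - 6))² = (-128 + 1/(-14))² = (-128 - 1/14)² = (-1793/14)² = 3214849/196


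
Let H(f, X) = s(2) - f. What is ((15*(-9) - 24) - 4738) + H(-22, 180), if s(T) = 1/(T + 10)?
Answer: -58499/12 ≈ -4874.9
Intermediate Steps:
s(T) = 1/(10 + T)
H(f, X) = 1/12 - f (H(f, X) = 1/(10 + 2) - f = 1/12 - f)
((15*(-9) - 24) - 4738) + H(-22, 180) = ((15*(-9) - 24) - 4738) + (1/12 - 1*(-22)) = ((-135 - 24) - 4738) + (1/12 + 22) = (-159 - 4738) + 265/12 = -4897 + 265/12 = -58499/12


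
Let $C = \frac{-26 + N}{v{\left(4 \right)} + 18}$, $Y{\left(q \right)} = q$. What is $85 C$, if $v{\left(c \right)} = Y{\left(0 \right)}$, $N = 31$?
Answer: $\frac{425}{18} \approx 23.611$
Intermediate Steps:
$v{\left(c \right)} = 0$
$C = \frac{5}{18}$ ($C = \frac{-26 + 31}{0 + 18} = \frac{5}{18} \approx 0.27778$)
$85 C = 85 \cdot \frac{5}{18} = \frac{425}{18}$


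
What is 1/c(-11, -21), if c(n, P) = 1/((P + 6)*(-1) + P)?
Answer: -6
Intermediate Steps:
c(n, P) = -⅙ (c(n, P) = 1/((6 + P)*(-1) + P) = 1/((-6 - P) + P) = 1/(-6) = -⅙)
1/c(-11, -21) = 1/(-⅙) = -6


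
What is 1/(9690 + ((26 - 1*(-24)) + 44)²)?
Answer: 1/18526 ≈ 5.3978e-5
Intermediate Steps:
1/(9690 + ((26 - 1*(-24)) + 44)²) = 1/(9690 + ((26 + 24) + 44)²) = 1/(9690 + (50 + 44)²) = 1/(9690 + 94²) = 1/(9690 + 8836) = 1/18526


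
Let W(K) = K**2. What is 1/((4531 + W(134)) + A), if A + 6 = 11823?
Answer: 1/34304 ≈ 2.9151e-5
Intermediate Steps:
A = 11817 (A = -6 + 11823 = 11817)
1/((4531 + W(134)) + A) = 1/((4531 + 134**2) + 11817) = 1/((4531 + 17956) + 11817) = 1/(22487 + 11817) = 1/34304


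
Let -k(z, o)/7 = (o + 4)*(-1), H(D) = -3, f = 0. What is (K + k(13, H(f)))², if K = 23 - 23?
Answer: 49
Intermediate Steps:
k(z, o) = 28 + 7*o (k(z, o) = -7*(o + 4)*(-1) = -7*(4 + o)*(-1) = -7*(-4 - o) = 28 + 7*o)
K = 0
(K + k(13, H(f)))² = (0 + (28 + 7*(-3)))² = (0 + (28 - 21))² = (0 + 7)² = 7² = 49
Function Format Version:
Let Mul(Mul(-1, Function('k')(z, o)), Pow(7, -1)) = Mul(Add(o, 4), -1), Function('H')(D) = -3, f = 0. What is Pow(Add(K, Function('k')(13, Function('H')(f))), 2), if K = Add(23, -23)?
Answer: 49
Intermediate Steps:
Function('k')(z, o) = Add(28, Mul(7, o)) (Function('k')(z, o) = Mul(-7, Mul(Add(o, 4), -1)) = Mul(-7, Mul(Add(4, o), -1)) = Mul(-7, Add(-4, Mul(-1, o))) = Add(28, Mul(7, o)))
K = 0
Pow(Add(K, Function('k')(13, Function('H')(f))), 2) = Pow(Add(0, Add(28, Mul(7, -3))), 2) = Pow(Add(0, Add(28, -21)), 2) = Pow(Add(0, 7), 2) = Pow(7, 2) = 49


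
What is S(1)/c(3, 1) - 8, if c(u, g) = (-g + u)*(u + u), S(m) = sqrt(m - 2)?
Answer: -8 + I/12 ≈ -8.0 + 0.083333*I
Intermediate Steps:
S(m) = sqrt(-2 + m)
c(u, g) = 2*u*(u - g) (c(u, g) = (u - g)*(2*u) = 2*u*(u - g))
S(1)/c(3, 1) - 8 = sqrt(-2 + 1)/((2*3*(3 - 1*1))) - 8 = sqrt(-1)/((2*3*(3 - 1))) - 8 = I/((2*3*2)) - 8 = I/12 - 8 = -8 + I/12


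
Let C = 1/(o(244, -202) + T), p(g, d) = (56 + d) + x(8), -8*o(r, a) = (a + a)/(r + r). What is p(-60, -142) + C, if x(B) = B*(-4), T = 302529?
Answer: -34841670814/295268405 ≈ -118.00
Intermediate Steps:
o(r, a) = -a/(8*r) (o(r, a) = -(a + a)/(8*(r + r)) = -2*a/(8*(2*r)) = -2*a*1/(2*r)/8 = -a/(8*r))
x(B) = -4*B
p(g, d) = 24 + d (p(g, d) = (56 + d) - 4*8 = (56 + d) - 32 = 24 + d)
C = 976/295268405 (C = 1/(-⅛*(-202)/244 + 302529) = 1/(-⅛*(-202)*1/244 + 302529) = 1/(101/976 + 302529) = 1/(295268405/976) = 976/295268405 ≈ 3.3055e-6)
p(-60, -142) + C = (24 - 142) + 976/295268405 = -118 + 976/295268405 = -34841670814/295268405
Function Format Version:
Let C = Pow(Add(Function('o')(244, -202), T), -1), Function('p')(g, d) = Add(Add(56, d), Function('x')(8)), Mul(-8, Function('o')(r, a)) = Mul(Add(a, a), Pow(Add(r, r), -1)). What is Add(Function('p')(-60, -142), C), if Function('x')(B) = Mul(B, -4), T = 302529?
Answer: Rational(-34841670814, 295268405) ≈ -118.00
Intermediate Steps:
Function('o')(r, a) = Mul(Rational(-1, 8), a, Pow(r, -1)) (Function('o')(r, a) = Mul(Rational(-1, 8), Mul(Add(a, a), Pow(Add(r, r), -1))) = Mul(Rational(-1, 8), Mul(Mul(2, a), Pow(Mul(2, r), -1))) = Mul(Rational(-1, 8), Mul(Mul(2, a), Mul(Rational(1, 2), Pow(r, -1)))) = Mul(Rational(-1, 8), Mul(a, Pow(r, -1))) = Mul(Rational(-1, 8), a, Pow(r, -1)))
Function('x')(B) = Mul(-4, B)
Function('p')(g, d) = Add(24, d) (Function('p')(g, d) = Add(Add(56, d), Mul(-4, 8)) = Add(Add(56, d), -32) = Add(24, d))
C = Rational(976, 295268405) (C = Pow(Add(Mul(Rational(-1, 8), -202, Pow(244, -1)), 302529), -1) = Pow(Add(Mul(Rational(-1, 8), -202, Rational(1, 244)), 302529), -1) = Pow(Add(Rational(101, 976), 302529), -1) = Pow(Rational(295268405, 976), -1) = Rational(976, 295268405) ≈ 3.3055e-6)
Add(Function('p')(-60, -142), C) = Add(Add(24, -142), Rational(976, 295268405)) = Add(-118, Rational(976, 295268405)) = Rational(-34841670814, 295268405)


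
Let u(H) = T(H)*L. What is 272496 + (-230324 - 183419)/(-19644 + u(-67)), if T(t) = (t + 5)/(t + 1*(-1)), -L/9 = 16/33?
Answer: 1001274543253/3674172 ≈ 2.7252e+5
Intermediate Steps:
L = -48/11 (L = -144/33 = -9*16/33 = -48/11 ≈ -4.3636)
T(t) = (5 + t)/(-1 + t) (T(t) = (5 + t)/(t - 1) = (5 + t)/(-1 + t))
u(H) = -48*(5 + H)/(11*(-1 + H)) (u(H) = ((5 + H)/(-1 + H))*(-48/11) = -48*(5 + H)/(11*(-1 + H)))
272496 + (-230324 - 183419)/(-19644 + u(-67)) = 272496 + (-230324 - 183419)/(-19644 + 48*(-5 - 1*(-67))/(11*(-1 - 67))) = 272496 - 413743/(-19644 + (48/11)*(-5 + 67)/(-68)) = 272496 - 413743/(-19644 + (48/11)*(-1/68)*62) = 272496 - 413743/(-19644 - 744/187) = 272496 - 413743/(-3674172/187) = 272496 - 413743*(-187/3674172) = 272496 + 77369941/3674172 = 1001274543253/3674172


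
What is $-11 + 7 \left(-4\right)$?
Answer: $-39$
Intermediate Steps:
$-11 + 7 \left(-4\right) = -11 - 28 = -39$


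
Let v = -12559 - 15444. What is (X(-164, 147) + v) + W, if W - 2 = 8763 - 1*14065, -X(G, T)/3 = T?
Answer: -33744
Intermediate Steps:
X(G, T) = -3*T
W = -5300 (W = 2 + (8763 - 1*14065) = 2 + (8763 - 14065) = 2 - 5302 = -5300)
v = -28003
(X(-164, 147) + v) + W = (-3*147 - 28003) - 5300 = (-441 - 28003) - 5300 = -28444 - 5300 = -33744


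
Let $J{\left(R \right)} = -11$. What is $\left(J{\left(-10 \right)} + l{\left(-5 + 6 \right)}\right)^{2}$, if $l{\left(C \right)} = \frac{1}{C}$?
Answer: $100$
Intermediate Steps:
$\left(J{\left(-10 \right)} + l{\left(-5 + 6 \right)}\right)^{2} = \left(-11 + \frac{1}{-5 + 6}\right)^{2} = \left(-11 + 1^{-1}\right)^{2} = \left(-11 + 1\right)^{2} = \left(-10\right)^{2} = 100$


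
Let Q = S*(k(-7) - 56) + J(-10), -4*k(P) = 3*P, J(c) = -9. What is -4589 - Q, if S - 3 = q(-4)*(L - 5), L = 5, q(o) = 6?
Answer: -17711/4 ≈ -4427.8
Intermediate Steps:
S = 3 (S = 3 + 6*(5 - 5) = 3 + 6*0 = 3 + 0 = 3)
k(P) = -3*P/4
Q = -645/4 (Q = 3*(-¾*(-7) - 56) - 9 = 3*(21/4 - 56) - 9 = 3*(-203/4) - 9 = -609/4 - 9 = -645/4 ≈ -161.25)
-4589 - Q = -4589 - 1*(-645/4) = -4589 + 645/4 = -17711/4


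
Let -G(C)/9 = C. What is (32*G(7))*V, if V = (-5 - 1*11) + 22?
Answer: -12096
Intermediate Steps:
G(C) = -9*C
V = 6 (V = (-5 - 11) + 22 = -16 + 22 = 6)
(32*G(7))*V = (32*(-9*7))*6 = (32*(-63))*6 = -2016*6 = -12096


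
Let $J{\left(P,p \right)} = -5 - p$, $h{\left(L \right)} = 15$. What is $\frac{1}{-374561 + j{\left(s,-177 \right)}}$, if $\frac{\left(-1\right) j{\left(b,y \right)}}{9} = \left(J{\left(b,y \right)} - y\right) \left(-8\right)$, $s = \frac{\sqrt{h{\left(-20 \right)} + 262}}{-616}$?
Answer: $- \frac{1}{349433} \approx -2.8618 \cdot 10^{-6}$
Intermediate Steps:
$s = - \frac{\sqrt{277}}{616}$ ($s = \frac{\sqrt{15 + 262}}{-616} = \sqrt{277} \left(- \frac{1}{616}\right) = - \frac{\sqrt{277}}{616} \approx -0.027018$)
$j{\left(b,y \right)} = -360 - 144 y$ ($j{\left(b,y \right)} = - 9 \left(\left(-5 - y\right) - y\right) \left(-8\right) = - 9 \left(-5 - 2 y\right) \left(-8\right) = - 9 \left(40 + 16 y\right) = -360 - 144 y$)
$\frac{1}{-374561 + j{\left(s,-177 \right)}} = \frac{1}{-374561 - -25128} = \frac{1}{-374561 + \left(-360 + 25488\right)} = \frac{1}{-374561 + 25128} = \frac{1}{-349433} = - \frac{1}{349433}$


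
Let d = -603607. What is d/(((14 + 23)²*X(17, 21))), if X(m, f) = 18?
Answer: -603607/24642 ≈ -24.495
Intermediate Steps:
d/(((14 + 23)²*X(17, 21))) = -603607*1/(18*(14 + 23)²) = -603607/(37²*18) = -603607/(1369*18) = -603607/24642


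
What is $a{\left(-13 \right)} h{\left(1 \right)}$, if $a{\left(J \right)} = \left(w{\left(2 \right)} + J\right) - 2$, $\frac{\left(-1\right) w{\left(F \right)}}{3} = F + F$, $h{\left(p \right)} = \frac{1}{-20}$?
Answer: $\frac{27}{20} \approx 1.35$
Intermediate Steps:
$h{\left(p \right)} = - \frac{1}{20}$
$w{\left(F \right)} = - 6 F$ ($w{\left(F \right)} = - 3 \left(F + F\right) = - 3 \cdot 2 F = - 6 F$)
$a{\left(J \right)} = -14 + J$ ($a{\left(J \right)} = \left(\left(-6\right) 2 + J\right) - 2 = \left(-12 + J\right) - 2 = -14 + J$)
$a{\left(-13 \right)} h{\left(1 \right)} = \left(-14 - 13\right) \left(- \frac{1}{20}\right) = \left(-27\right) \left(- \frac{1}{20}\right) = \frac{27}{20}$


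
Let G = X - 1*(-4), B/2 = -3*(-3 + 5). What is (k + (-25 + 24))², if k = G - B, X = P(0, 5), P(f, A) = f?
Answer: 225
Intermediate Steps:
X = 0
B = -12 (B = 2*(-3*(-3 + 5)) = 2*(-3*2) = 2*(-6) = -12)
G = 4 (G = 0 - 1*(-4) = 0 + 4 = 4)
k = 16 (k = 4 - 1*(-12) = 4 + 12 = 16)
(k + (-25 + 24))² = (16 + (-25 + 24))² = (16 - 1)² = 15² = 225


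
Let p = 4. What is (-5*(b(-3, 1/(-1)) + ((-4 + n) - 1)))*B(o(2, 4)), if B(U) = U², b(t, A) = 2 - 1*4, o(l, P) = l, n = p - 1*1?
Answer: 80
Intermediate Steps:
n = 3 (n = 4 - 1*1 = 4 - 1 = 3)
b(t, A) = -2 (b(t, A) = 2 - 4 = -2)
(-5*(b(-3, 1/(-1)) + ((-4 + n) - 1)))*B(o(2, 4)) = -5*(-2 + ((-4 + 3) - 1))*2² = -5*(-2 + (-1 - 1))*4 = -5*(-2 - 2)*4 = -5*(-4)*4 = 20*4 = 80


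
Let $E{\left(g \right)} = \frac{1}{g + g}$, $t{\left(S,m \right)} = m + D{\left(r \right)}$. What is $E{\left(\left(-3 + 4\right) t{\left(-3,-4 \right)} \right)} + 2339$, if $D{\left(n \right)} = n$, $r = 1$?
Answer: $\frac{14033}{6} \approx 2338.8$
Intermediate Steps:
$t{\left(S,m \right)} = 1 + m$ ($t{\left(S,m \right)} = m + 1 = 1 + m$)
$E{\left(g \right)} = \frac{1}{2 g}$
$E{\left(\left(-3 + 4\right) t{\left(-3,-4 \right)} \right)} + 2339 = \frac{1}{2 \left(-3 + 4\right) \left(1 - 4\right)} + 2339 = \frac{1}{2 \cdot 1 \left(-3\right)} + 2339 = \frac{1}{2 \left(-3\right)} + 2339 = \frac{1}{2} \left(- \frac{1}{3}\right) + 2339 = - \frac{1}{6} + 2339 = \frac{14033}{6}$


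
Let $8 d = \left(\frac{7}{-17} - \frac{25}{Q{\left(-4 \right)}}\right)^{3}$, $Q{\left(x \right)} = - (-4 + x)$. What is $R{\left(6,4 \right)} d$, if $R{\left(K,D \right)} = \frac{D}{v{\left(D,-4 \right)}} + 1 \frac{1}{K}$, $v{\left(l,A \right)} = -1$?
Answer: $\frac{2559546743}{120741888} \approx 21.198$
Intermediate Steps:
$Q{\left(x \right)} = 4 - x$
$R{\left(K,D \right)} = \frac{1}{K} - D$ ($R{\left(K,D \right)} = \frac{D}{-1} + 1 \frac{1}{K} = D \left(-1\right) + \frac{1}{K} = - D + \frac{1}{K} = \frac{1}{K} - D$)
$d = - \frac{111284641}{20123648}$ ($d = \frac{\left(\frac{7}{-17} - \frac{25}{4 - -4}\right)^{3}}{8} = \frac{\left(7 \left(- \frac{1}{17}\right) - \frac{25}{4 + 4}\right)^{3}}{8} = \frac{\left(- \frac{7}{17} - \frac{25}{8}\right)^{3}}{8} = \frac{\left(- \frac{481}{136}\right)^{3}}{8} = \frac{1}{8} \left(- \frac{111284641}{2515456}\right) = - \frac{111284641}{20123648} \approx -5.53$)
$R{\left(6,4 \right)} d = \left(\frac{1}{6} - 4\right) \left(- \frac{111284641}{20123648}\right) = \left(- \frac{23}{6}\right) \left(- \frac{111284641}{20123648}\right) = \frac{2559546743}{120741888}$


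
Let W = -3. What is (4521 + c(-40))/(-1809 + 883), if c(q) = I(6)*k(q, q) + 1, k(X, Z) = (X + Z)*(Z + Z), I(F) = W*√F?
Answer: -2261/463 + 9600*√6/463 ≈ 45.905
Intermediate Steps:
I(F) = -3*√F
k(X, Z) = 2*Z*(X + Z) (k(X, Z) = (X + Z)*(2*Z) = 2*Z*(X + Z))
c(q) = 1 - 12*√6*q² (c(q) = (-3*√6)*(2*q*(q + q)) + 1 = (-3*√6)*(2*q*(2*q)) + 1 = (-3*√6)*(4*q²) + 1 = -12*√6*q² + 1 = 1 - 12*√6*q²)
(4521 + c(-40))/(-1809 + 883) = (4521 + (1 - 12*√6*(-40)²))/(-1809 + 883) = (4521 + (1 - 12*√6*1600))/(-926) = (4521 + (1 - 19200*√6))*(-1/926) = (4522 - 19200*√6)*(-1/926) = -2261/463 + 9600*√6/463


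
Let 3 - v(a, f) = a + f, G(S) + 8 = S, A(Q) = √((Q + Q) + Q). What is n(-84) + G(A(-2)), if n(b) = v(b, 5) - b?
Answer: 158 + I*√6 ≈ 158.0 + 2.4495*I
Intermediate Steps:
A(Q) = √3*√Q (A(Q) = √(2*Q + Q) = √(3*Q) = √3*√Q)
G(S) = -8 + S
v(a, f) = 3 - a - f (v(a, f) = 3 - (a + f) = 3 + (-a - f) = 3 - a - f)
n(b) = -2 - 2*b (n(b) = (3 - b - 1*5) - b = (3 - b - 5) - b = (-2 - b) - b = -2 - 2*b)
n(-84) + G(A(-2)) = (-2 - 2*(-84)) + (-8 + √3*√(-2)) = (-2 + 168) + (-8 + √3*(I*√2)) = 166 + (-8 + I*√6) = 158 + I*√6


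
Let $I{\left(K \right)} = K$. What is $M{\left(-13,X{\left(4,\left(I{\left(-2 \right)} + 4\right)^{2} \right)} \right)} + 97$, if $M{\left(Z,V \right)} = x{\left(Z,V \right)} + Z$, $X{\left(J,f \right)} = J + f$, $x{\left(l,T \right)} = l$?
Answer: $71$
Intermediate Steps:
$M{\left(Z,V \right)} = 2 Z$ ($M{\left(Z,V \right)} = Z + Z = 2 Z$)
$M{\left(-13,X{\left(4,\left(I{\left(-2 \right)} + 4\right)^{2} \right)} \right)} + 97 = 2 \left(-13\right) + 97 = -26 + 97 = 71$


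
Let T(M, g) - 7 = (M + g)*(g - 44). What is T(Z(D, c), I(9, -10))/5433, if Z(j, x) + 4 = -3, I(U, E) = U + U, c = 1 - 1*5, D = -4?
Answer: -93/1811 ≈ -0.051353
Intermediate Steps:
c = -4 (c = 1 - 5 = -4)
I(U, E) = 2*U
Z(j, x) = -7 (Z(j, x) = -4 - 3 = -7)
T(M, g) = 7 + (-44 + g)*(M + g) (T(M, g) = 7 + (M + g)*(g - 44) = 7 + (M + g)*(-44 + g) = 7 + (-44 + g)*(M + g))
T(Z(D, c), I(9, -10))/5433 = (7 + (2*9)**2 - 44*(-7) - 88*9 - 14*9)/5433 = (7 + 18**2 + 308 - 44*18 - 7*18)*(1/5433) = (7 + 324 + 308 - 792 - 126)*(1/5433) = -279*1/5433 = -93/1811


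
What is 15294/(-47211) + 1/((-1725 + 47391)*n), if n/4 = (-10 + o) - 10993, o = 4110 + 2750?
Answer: -3858048917033/11909398893624 ≈ -0.32395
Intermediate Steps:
o = 6860
n = -16572 (n = 4*((-10 + 6860) - 10993) = 4*(6850 - 10993) = 4*(-4143) = -16572)
15294/(-47211) + 1/((-1725 + 47391)*n) = 15294/(-47211) + 1/((-1725 + 47391)*(-16572)) = 15294*(-1/47211) - 1/16572/45666 = -5098/15737 + (1/45666)*(-1/16572) = -5098/15737 - 1/756776952 = -3858048917033/11909398893624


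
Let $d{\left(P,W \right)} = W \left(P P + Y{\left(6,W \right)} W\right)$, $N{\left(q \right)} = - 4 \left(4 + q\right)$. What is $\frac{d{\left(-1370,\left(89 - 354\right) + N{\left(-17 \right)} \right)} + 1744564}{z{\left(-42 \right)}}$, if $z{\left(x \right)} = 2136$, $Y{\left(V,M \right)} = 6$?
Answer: $- \frac{198881461}{1068} \approx -1.8622 \cdot 10^{5}$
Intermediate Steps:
$N{\left(q \right)} = -16 - 4 q$
$d{\left(P,W \right)} = W \left(P^{2} + 6 W\right)$ ($d{\left(P,W \right)} = W \left(P P + 6 W\right) = W \left(P^{2} + 6 W\right)$)
$\frac{d{\left(-1370,\left(89 - 354\right) + N{\left(-17 \right)} \right)} + 1744564}{z{\left(-42 \right)}} = \frac{\left(\left(89 - 354\right) - -52\right) \left(\left(-1370\right)^{2} + 6 \left(\left(89 - 354\right) - -52\right)\right) + 1744564}{2136} = \left(\left(-265 + \left(-16 + 68\right)\right) \left(1876900 + 6 \left(-265 + \left(-16 + 68\right)\right)\right) + 1744564\right) \frac{1}{2136} = \left(\left(-265 + 52\right) \left(1876900 + 6 \left(-265 + 52\right)\right) + 1744564\right) \frac{1}{2136} = \left(- 213 \left(1876900 + 6 \left(-213\right)\right) + 1744564\right) \frac{1}{2136} = \left(- 213 \left(1876900 - 1278\right) + 1744564\right) \frac{1}{2136} = \left(\left(-213\right) 1875622 + 1744564\right) \frac{1}{2136} = \left(-399507486 + 1744564\right) \frac{1}{2136} = \left(-397762922\right) \frac{1}{2136} = - \frac{198881461}{1068}$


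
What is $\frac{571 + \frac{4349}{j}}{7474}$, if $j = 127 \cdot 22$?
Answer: $\frac{1599723}{20882356} \approx 0.076606$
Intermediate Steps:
$j = 2794$
$\frac{571 + \frac{4349}{j}}{7474} = \frac{571 + \frac{4349}{2794}}{7474} = \left(571 + 4349 \cdot \frac{1}{2794}\right) \frac{1}{7474} = \left(571 + \frac{4349}{2794}\right) \frac{1}{7474} = \frac{1599723}{2794} \cdot \frac{1}{7474} = \frac{1599723}{20882356}$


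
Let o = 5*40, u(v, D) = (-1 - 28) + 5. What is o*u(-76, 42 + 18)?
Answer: -4800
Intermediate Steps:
u(v, D) = -24 (u(v, D) = -29 + 5 = -24)
o = 200
o*u(-76, 42 + 18) = 200*(-24) = -4800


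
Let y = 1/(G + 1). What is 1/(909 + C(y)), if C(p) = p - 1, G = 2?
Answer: 3/2725 ≈ 0.0011009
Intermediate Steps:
y = ⅓ (y = 1/(2 + 1) = 1/3 = ⅓ ≈ 0.33333)
C(p) = -1 + p
1/(909 + C(y)) = 1/(909 + (-1 + ⅓)) = 1/(909 - ⅔) = 1/(2725/3) = 3/2725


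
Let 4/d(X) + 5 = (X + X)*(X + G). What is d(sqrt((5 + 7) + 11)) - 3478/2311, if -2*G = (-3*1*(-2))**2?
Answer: -98204710/65001497 - 144*sqrt(23)/28127 ≈ -1.5354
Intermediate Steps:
G = -18 (G = -(-3*1*(-2))**2/2 = -(-3*(-2))**2/2 = -1/2*6**2 = -1/2*36 = -18)
d(X) = 4/(-5 + 2*X*(-18 + X)) (d(X) = 4/(-5 + (X + X)*(X - 18)) = 4/(-5 + (2*X)*(-18 + X)) = 4/(-5 + 2*X*(-18 + X)))
d(sqrt((5 + 7) + 11)) - 3478/2311 = 4/(-5 - 36*sqrt((5 + 7) + 11) + 2*(sqrt((5 + 7) + 11))**2) - 3478/2311 = 4/(-5 - 36*sqrt(12 + 11) + 2*(sqrt(12 + 11))**2) - 3478*1/2311 = 4/(-5 - 36*sqrt(23) + 2*(sqrt(23))**2) - 3478/2311 = 4/(-5 - 36*sqrt(23) + 2*23) - 3478/2311 = 4/(-5 - 36*sqrt(23) + 46) - 3478/2311 = 4/(41 - 36*sqrt(23)) - 3478/2311 = -3478/2311 + 4/(41 - 36*sqrt(23))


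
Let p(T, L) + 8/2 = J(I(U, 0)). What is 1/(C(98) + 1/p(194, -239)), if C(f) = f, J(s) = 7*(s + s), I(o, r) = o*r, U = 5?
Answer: 4/391 ≈ 0.010230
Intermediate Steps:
J(s) = 14*s (J(s) = 7*(2*s) = 14*s)
p(T, L) = -4 (p(T, L) = -4 + 14*(5*0) = -4 + 14*0 = -4 + 0 = -4)
1/(C(98) + 1/p(194, -239)) = 1/(98 + 1/(-4)) = 1/(98 - ¼) = 1/(391/4) = 4/391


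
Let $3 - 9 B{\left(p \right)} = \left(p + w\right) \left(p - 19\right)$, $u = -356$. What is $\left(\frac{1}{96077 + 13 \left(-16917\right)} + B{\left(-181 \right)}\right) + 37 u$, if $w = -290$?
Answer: $- \frac{8782397263}{371532} \approx -23638.0$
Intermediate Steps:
$B{\left(p \right)} = \frac{1}{3} - \frac{\left(-290 + p\right) \left(-19 + p\right)}{9}$ ($B{\left(p \right)} = \frac{1}{3} - \frac{\left(p - 290\right) \left(p - 19\right)}{9} = \frac{1}{3} - \frac{\left(-290 + p\right) \left(-19 + p\right)}{9}$)
$\left(\frac{1}{96077 + 13 \left(-16917\right)} + B{\left(-181 \right)}\right) + 37 u = \left(\frac{1}{96077 + 13 \left(-16917\right)} - \left(\frac{61436}{9} + \frac{32761}{9}\right)\right) + 37 \left(-356\right) = \left(\frac{1}{96077 - 219921} - \frac{31399}{3}\right) - 13172 = \left(\frac{1}{-123844} - \frac{31399}{3}\right) - 13172 = \left(- \frac{1}{123844} - \frac{31399}{3}\right) - 13172 = - \frac{3888577759}{371532} - 13172 = - \frac{8782397263}{371532}$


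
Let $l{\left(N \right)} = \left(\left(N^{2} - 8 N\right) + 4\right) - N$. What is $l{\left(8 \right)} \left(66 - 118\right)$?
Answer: $208$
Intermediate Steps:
$l{\left(N \right)} = 4 + N^{2} - 9 N$ ($l{\left(N \right)} = \left(4 + N^{2} - 8 N\right) - N = 4 + N^{2} - 9 N$)
$l{\left(8 \right)} \left(66 - 118\right) = \left(4 + 8^{2} - 72\right) \left(66 - 118\right) = \left(4 + 64 - 72\right) \left(-52\right) = \left(-4\right) \left(-52\right) = 208$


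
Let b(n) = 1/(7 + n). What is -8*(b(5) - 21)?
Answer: 502/3 ≈ 167.33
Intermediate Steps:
-8*(b(5) - 21) = -8*(1/(7 + 5) - 21) = -8*(1/12 - 21) = -8*(-251/12) = 502/3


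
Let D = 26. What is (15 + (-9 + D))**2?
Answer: 1024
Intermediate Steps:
(15 + (-9 + D))**2 = (15 + (-9 + 26))**2 = (15 + 17)**2 = 32**2 = 1024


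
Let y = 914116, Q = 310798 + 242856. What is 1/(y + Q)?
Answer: 1/1467770 ≈ 6.8131e-7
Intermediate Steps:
Q = 553654
1/(y + Q) = 1/(914116 + 553654) = 1/1467770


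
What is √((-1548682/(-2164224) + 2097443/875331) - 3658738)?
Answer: I*√158305135005255031176532073/6577820688 ≈ 1912.8*I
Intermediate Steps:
√((-1548682/(-2164224) + 2097443/875331) - 3658738) = √((-1548682*(-1/2164224) + 2097443*(1/875331)) - 3658738) = √((774341/1082112 + 2097443/875331) - 3658738) = √(982490973829/315735393024 - 3658738) = √(-1155192097910869883/315735393024) = I*√158305135005255031176532073/6577820688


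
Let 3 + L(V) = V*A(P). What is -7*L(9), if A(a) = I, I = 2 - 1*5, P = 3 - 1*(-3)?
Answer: 210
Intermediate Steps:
P = 6 (P = 3 + 3 = 6)
I = -3 (I = 2 - 5 = -3)
A(a) = -3
L(V) = -3 - 3*V (L(V) = -3 + V*(-3) = -3 - 3*V)
-7*L(9) = -7*(-3 - 3*9) = -7*(-3 - 27) = -7*(-30) = 210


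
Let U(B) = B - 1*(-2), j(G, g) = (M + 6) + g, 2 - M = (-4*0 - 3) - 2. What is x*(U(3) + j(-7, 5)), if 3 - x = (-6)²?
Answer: -759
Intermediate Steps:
M = 7 (M = 2 - ((-4*0 - 3) - 2) = 2 - ((0 - 3) - 2) = 2 - (-3 - 2) = 2 - 1*(-5) = 2 + 5 = 7)
j(G, g) = 13 + g (j(G, g) = (7 + 6) + g = 13 + g)
U(B) = 2 + B (U(B) = B + 2 = 2 + B)
x = -33 (x = 3 - 1*(-6)² = 3 - 1*36 = 3 - 36 = -33)
x*(U(3) + j(-7, 5)) = -33*((2 + 3) + (13 + 5)) = -33*(5 + 18) = -33*23 = -759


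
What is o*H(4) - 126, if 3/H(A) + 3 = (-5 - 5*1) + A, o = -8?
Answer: -370/3 ≈ -123.33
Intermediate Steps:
H(A) = 3/(-13 + A) (H(A) = 3/(-3 + ((-5 - 5*1) + A)) = 3/(-3 + ((-5 - 5) + A)) = 3/(-3 + (-10 + A)) = 3/(-13 + A))
o*H(4) - 126 = -24/(-13 + 4) - 126 = -24/(-9) - 126 = -24*(-1)/9 - 126 = -8*(-⅓) - 126 = 8/3 - 126 = -370/3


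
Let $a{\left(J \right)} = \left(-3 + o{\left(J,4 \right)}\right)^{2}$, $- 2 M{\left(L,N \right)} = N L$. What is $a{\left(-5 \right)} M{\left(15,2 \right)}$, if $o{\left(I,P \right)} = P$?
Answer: $-15$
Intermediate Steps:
$M{\left(L,N \right)} = - \frac{L N}{2}$ ($M{\left(L,N \right)} = - \frac{N L}{2} = - \frac{L N}{2}$)
$a{\left(J \right)} = 1$ ($a{\left(J \right)} = \left(-3 + 4\right)^{2} = 1^{2} = 1$)
$a{\left(-5 \right)} M{\left(15,2 \right)} = 1 \left(\left(- \frac{1}{2}\right) 15 \cdot 2\right) = 1 \left(-15\right) = -15$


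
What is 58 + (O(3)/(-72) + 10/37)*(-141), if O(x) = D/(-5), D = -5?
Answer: 19403/888 ≈ 21.850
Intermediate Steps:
O(x) = 1 (O(x) = -5/(-5) = -5*(-⅕) = 1)
58 + (O(3)/(-72) + 10/37)*(-141) = 58 + (1/(-72) + 10/37)*(-141) = 58 + (1*(-1/72) + 10*(1/37))*(-141) = 58 + (-1/72 + 10/37)*(-141) = 58 + (683/2664)*(-141) = 58 - 32101/888 = 19403/888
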